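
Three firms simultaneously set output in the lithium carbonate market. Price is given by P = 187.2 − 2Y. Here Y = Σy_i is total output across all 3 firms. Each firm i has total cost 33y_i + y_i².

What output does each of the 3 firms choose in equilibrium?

A representative firm's profit is π_i = y_i(187.2 − 2Y) − 33y_i − y_i², with Y = y_i + Σ_{j≠i} y_j.
First-order condition: 154.2 − 6y_i − 2Σ_{j≠i} y_j = 0.
In a symmetric equilibrium every firm chooses the same y, so Σ_{j≠i} y_j = 2y. The condition becomes 154.2 − 10y = 0, giving y = 154.2/10 = 15.42.

15.42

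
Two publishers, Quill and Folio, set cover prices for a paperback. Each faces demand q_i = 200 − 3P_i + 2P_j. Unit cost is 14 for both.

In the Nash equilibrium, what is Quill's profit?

Quill's profit: π = (P_{Quill} − 14)(200 − 3P_{Quill} + 2P_{Folio}).
∂π/∂P_{Quill} = 242 − 6P_{Quill} + 2P_{Folio} = 0 ⇒ P_{Quill} = 121/3 + (1/3)P_{Folio}.
The game is symmetric, so in equilibrium P_{Folio} = P_{Quill}: the reaction function gives (2/3)P_{Quill} = 121/3, hence P_{Quill} = 60.5.
q_{Quill} = 200 − 3·60.5 + 2·60.5 = 139.5.
Profit = (60.5 − 14)·139.5 = 6486.75.

6486.75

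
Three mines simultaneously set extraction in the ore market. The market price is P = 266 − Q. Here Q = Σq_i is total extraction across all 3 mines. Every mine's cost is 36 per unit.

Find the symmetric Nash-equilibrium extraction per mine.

A representative mine's profit is π_i = q_i(266 − Q) − 36q_i, with Q = q_i + Σ_{j≠i} q_j.
First-order condition: 230 − 2q_i − Σ_{j≠i} q_j = 0.
Imposing symmetry (q_j = q for all j) turns Σ_{j≠i} q_j into 2q, so 230 = 4q and q = 57.5.

57.5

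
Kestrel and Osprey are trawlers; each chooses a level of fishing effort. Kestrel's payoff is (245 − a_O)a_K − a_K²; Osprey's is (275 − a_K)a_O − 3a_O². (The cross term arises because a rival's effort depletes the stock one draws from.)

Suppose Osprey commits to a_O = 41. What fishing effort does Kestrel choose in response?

Expanding Kestrel's payoff: 245a_K − a_Oa_K − a_K².
∂π/∂a_K = 245 − a_O − 2a_K = 0, so a_K = 122.5 − 0.5a_O.
At a_O = 41: a_K = 122.5 − 0.5·41 = 102.

102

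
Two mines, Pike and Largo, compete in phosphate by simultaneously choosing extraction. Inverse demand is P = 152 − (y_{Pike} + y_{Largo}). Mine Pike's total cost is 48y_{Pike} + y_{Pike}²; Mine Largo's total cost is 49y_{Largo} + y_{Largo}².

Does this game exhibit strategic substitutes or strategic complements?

strategic substitutes

Mine Pike's profit: π = y_{Pike}(152 − (y_{Pike} + y_{Largo})) − 48y_{Pike} − y_{Pike}².
∂π/∂y_{Pike} = 104 − 4y_{Pike} − y_{Largo} = 0, so y_{Pike} = 26 − 0.25y_{Largo}.
The best-response slope dy_{Pike}/dy_{Largo} = −0.25 < 0: the reaction function is downward-sloping, so the choices are strategic substitutes.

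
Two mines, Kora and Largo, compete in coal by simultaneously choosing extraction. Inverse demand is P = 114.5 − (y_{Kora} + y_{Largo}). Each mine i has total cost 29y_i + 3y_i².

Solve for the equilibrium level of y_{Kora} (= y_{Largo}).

Mine Kora's profit: π = y_{Kora}(114.5 − (y_{Kora} + y_{Largo})) − 29y_{Kora} − 3y_{Kora}².
∂π/∂y_{Kora} = 85.5 − 8y_{Kora} − y_{Largo} = 0, so y_{Kora} = 10.6875 − 0.125y_{Largo}.
Setting y_{Kora} = y_{Largo} in the reaction function: y_{Kora} = 10.6875 − 0.125y_{Kora}, so y_{Kora} = 10.6875 / 1.125 = 9.5.

9.5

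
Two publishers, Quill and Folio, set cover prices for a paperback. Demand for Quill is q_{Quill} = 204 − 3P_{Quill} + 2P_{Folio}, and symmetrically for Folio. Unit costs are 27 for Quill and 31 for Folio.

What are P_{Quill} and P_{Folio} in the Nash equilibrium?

72, 73.5

Quill's profit: π = (P_{Quill} − 27)(204 − 3P_{Quill} + 2P_{Folio}).
∂π/∂P_{Quill} = 285 − 6P_{Quill} + 2P_{Folio} = 0 ⇒ P_{Quill} = 47.5 + (1/3)P_{Folio}.
Similarly P_{Folio} = 49.5 + (1/3)P_{Quill}.
Plugging P_{Folio} into Quill's best response: P_{Quill} = 47.5 + (1/3)(49.5 + (1/3)P_{Quill}) ⇒ (8/9)P_{Quill} = 64, so P_{Quill} = 72.
Then P_{Folio} = 49.5 + (1/3)·72 = 73.5.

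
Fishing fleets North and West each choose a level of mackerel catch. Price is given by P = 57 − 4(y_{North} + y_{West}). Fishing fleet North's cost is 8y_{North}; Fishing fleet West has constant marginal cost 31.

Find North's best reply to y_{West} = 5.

Fishing fleet North's profit: π = y_{North}(57 − 4(y_{North} + y_{West})) − 8y_{North}.
∂π/∂y_{North} = 49 − 8y_{North} − 4y_{West} = 0, so y_{North} = 6.125 − 0.5y_{West}.
At y_{West} = 5: y_{North} = 6.125 − 0.5·5 = 3.625.

3.625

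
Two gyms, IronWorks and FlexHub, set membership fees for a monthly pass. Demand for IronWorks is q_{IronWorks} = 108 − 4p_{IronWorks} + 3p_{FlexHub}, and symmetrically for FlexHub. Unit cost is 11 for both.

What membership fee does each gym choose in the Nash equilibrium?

IronWorks's profit: π = (p_{IronWorks} − 11)(108 − 4p_{IronWorks} + 3p_{FlexHub}).
∂π/∂p_{IronWorks} = 152 − 8p_{IronWorks} + 3p_{FlexHub} = 0 ⇒ p_{IronWorks} = 19 + 0.375p_{FlexHub}.
The game is symmetric, so in equilibrium p_{FlexHub} = p_{IronWorks}: the reaction function gives 0.625p_{IronWorks} = 19, hence p_{IronWorks} = 30.4.

30.4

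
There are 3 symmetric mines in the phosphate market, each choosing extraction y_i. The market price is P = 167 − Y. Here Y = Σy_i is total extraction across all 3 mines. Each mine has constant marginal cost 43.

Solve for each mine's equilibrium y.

A representative mine's profit is π_i = y_i(167 − Y) − 43y_i, with Y = y_i + Σ_{j≠i} y_j.
First-order condition: 124 − 2y_i − Σ_{j≠i} y_j = 0.
In a symmetric equilibrium every mine chooses the same y, so Σ_{j≠i} y_j = 2y. The condition becomes 124 − 4y = 0, giving y = 124/4 = 31.

31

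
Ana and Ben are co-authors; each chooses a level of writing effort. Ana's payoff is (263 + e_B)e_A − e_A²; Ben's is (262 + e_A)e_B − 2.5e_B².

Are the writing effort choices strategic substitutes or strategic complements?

Expanding Ana's payoff: 263e_A + e_Be_A − e_A².
∂π/∂e_A = 263 + e_B − 2e_A = 0, so e_A = 131.5 + 0.5e_B.
The best-response slope de_A/de_B = 0.5 > 0: the reaction function is upward-sloping, so the choices are strategic complements.

strategic complements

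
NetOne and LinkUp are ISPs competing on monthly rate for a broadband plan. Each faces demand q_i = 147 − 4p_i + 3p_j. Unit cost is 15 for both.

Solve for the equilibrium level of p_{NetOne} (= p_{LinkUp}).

NetOne's profit: π = (p_{NetOne} − 15)(147 − 4p_{NetOne} + 3p_{LinkUp}).
∂π/∂p_{NetOne} = 207 − 8p_{NetOne} + 3p_{LinkUp} = 0 ⇒ p_{NetOne} = 25.875 + 0.375p_{LinkUp}.
The game is symmetric, so in equilibrium p_{LinkUp} = p_{NetOne}: the reaction function gives 0.625p_{NetOne} = 25.875, hence p_{NetOne} = 41.4.

41.4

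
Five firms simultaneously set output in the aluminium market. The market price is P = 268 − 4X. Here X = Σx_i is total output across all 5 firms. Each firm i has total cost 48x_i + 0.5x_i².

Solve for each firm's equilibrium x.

A representative firm's profit is π_i = x_i(268 − 4X) − 48x_i − 0.5x_i², with X = x_i + Σ_{j≠i} x_j.
First-order condition: 220 − 9x_i − 4Σ_{j≠i} x_j = 0.
Imposing symmetry (x_j = x for all j) turns Σ_{j≠i} x_j into 4x, so 220 = 25x and x = 8.8.

8.8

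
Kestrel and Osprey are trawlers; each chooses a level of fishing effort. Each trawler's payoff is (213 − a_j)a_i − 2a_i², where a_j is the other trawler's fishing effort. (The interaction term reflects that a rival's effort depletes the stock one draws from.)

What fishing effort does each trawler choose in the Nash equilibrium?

42.6

Kestrel's payoff is (213 − a_O)a_K − 2a_K².
∂π/∂a_K = 213 − a_O − 4a_K = 0, so a_K = 53.25 − 0.25a_O.
The game is symmetric, so in equilibrium a_O = a_K: the reaction function gives 1.25a_K = 53.25, hence a_K = 42.6.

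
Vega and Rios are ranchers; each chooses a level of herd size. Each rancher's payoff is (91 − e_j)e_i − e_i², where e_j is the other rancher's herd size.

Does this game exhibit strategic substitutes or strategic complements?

strategic substitutes

Vega's payoff is (91 − e_R)e_V − e_V².
∂π/∂e_V = 91 − e_R − 2e_V = 0, so e_V = 45.5 − 0.5e_R.
The best-response slope de_V/de_R = −0.5 < 0: the reaction function is downward-sloping, so the choices are strategic substitutes.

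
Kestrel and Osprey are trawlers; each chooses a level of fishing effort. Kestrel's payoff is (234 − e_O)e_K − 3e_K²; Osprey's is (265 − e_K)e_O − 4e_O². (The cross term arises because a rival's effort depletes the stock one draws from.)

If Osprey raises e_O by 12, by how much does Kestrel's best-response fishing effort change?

-2

Expanding Kestrel's payoff: 234e_K − e_Oe_K − 3e_K².
∂π/∂e_K = 234 − e_O − 6e_K = 0, so e_K = 39 − (1/6)e_O.
The reaction-function slope is −1/6, so a 12-unit rise in e_O moves e_K by −1/6 × 12 = −2. Kestrel's best response falls — the actions are strategic substitutes.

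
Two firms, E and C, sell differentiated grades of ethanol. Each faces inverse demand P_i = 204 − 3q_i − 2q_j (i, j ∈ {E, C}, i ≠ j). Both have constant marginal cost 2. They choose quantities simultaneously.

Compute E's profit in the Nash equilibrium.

Firm E's profit: π = q_E(204 − 3q_E − 2q_C) − 2q_E.
∂π/∂q_E = 202 − 6q_E − 2q_C = 0 ⇒ q_E = 101/3 − (1/3)q_C.
Setting q_E = q_C in the reaction function: q_E = 101/3 − (1/3)q_E, so q_E = (101/3) / (4/3) = 25.25.
P_E = 204 − 3·25.25 − 2·25.25 = 77.75.
Profit = (77.75 − 2)·25.25 = 1912.6875.

1912.6875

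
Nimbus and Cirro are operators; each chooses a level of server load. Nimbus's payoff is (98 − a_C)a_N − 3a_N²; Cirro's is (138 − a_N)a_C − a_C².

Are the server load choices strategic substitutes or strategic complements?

Expanding Nimbus's payoff: 98a_N − a_Ca_N − 3a_N².
∂π/∂a_N = 98 − a_C − 6a_N = 0, so a_N = 49/3 − (1/6)a_C.
The best-response slope da_N/da_C = −1/6 < 0: the reaction function is downward-sloping, so the choices are strategic substitutes.

strategic substitutes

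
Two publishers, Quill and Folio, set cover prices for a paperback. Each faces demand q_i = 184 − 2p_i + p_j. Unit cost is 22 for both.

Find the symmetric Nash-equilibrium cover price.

Quill's profit: π = (p_{Quill} − 22)(184 − 2p_{Quill} + p_{Folio}).
∂π/∂p_{Quill} = 228 − 4p_{Quill} + p_{Folio} = 0 ⇒ p_{Quill} = 57 + 0.25p_{Folio}.
The game is symmetric, so in equilibrium p_{Folio} = p_{Quill}: the reaction function gives 0.75p_{Quill} = 57, hence p_{Quill} = 76.

76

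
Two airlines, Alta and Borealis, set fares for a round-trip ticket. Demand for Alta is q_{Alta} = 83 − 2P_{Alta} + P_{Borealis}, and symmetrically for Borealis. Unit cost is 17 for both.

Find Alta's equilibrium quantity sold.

44

Alta's profit: π = (P_{Alta} − 17)(83 − 2P_{Alta} + P_{Borealis}).
∂π/∂P_{Alta} = 117 − 4P_{Alta} + P_{Borealis} = 0 ⇒ P_{Alta} = 29.25 + 0.25P_{Borealis}.
Setting P_{Alta} = P_{Borealis} in the reaction function: P_{Alta} = 29.25 + 0.25P_{Alta}, so P_{Alta} = 29.25 / 0.75 = 39.
q_{Alta} = 83 − 2·39 + 39 = 44.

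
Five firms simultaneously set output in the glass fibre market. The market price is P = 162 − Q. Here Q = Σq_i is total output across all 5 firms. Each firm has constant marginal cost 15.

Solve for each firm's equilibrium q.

24.5

A representative firm's profit is π_i = q_i(162 − Q) − 15q_i, with Q = q_i + Σ_{j≠i} q_j.
First-order condition: 147 − 2q_i − Σ_{j≠i} q_j = 0.
In a symmetric equilibrium every firm chooses the same q, so Σ_{j≠i} q_j = 4q. The condition becomes 147 − 6q = 0, giving q = 147/6 = 24.5.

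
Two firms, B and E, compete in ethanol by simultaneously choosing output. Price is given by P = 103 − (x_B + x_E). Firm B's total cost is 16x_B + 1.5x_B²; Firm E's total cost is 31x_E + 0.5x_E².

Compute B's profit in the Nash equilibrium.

Firm B's profit: π = x_B(103 − (x_B + x_E)) − 16x_B − 1.5x_B².
∂π/∂x_B = 87 − 5x_B − x_E = 0, so x_B = 17.4 − 0.2x_E.
For E: ∂π/∂x_E = 72 − 3x_E − x_B = 0 ⇒ x_E = 24 − (1/3)x_B.
Solving the two reaction functions simultaneously: (1 − (−0.2)(−1/3))x_B = 17.4 − 0.2·24, so (14/15)x_B = 12.6 and x_B = 13.5.
Then x_E = 24 − (1/3)·13.5 = 19.5.
Price P = 103 − 33 = 70.
B's profit: (70 − 16)·13.5 − 1.5(13.5)² = 455.625.

455.625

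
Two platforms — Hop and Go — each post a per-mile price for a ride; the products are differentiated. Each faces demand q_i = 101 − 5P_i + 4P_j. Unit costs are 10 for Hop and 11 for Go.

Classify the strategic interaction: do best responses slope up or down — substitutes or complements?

Hop's profit: π = (P_{Hop} − 10)(101 − 5P_{Hop} + 4P_{Go}).
∂π/∂P_{Hop} = 151 − 10P_{Hop} + 4P_{Go} = 0 ⇒ P_{Hop} = 15.1 + 0.4P_{Go}.
The best-response slope dP_{Hop}/dP_{Go} = 0.4 > 0: the reaction function is upward-sloping, so the choices are strategic complements.

strategic complements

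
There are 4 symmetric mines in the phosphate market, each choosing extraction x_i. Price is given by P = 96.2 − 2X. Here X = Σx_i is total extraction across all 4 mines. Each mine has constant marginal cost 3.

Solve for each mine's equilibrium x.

A representative mine's profit is π_i = x_i(96.2 − 2X) − 3x_i, with X = x_i + Σ_{j≠i} x_j.
First-order condition: 93.2 − 4x_i − 2Σ_{j≠i} x_j = 0.
With identical mines, set every x_j = x: then 93.2 − 4x − 6x = 0, i.e. x = 93.2/10 = 9.32.

9.32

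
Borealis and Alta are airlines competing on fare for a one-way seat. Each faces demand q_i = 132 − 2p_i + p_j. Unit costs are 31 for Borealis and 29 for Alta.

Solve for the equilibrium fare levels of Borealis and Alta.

Borealis's profit: π = (p_{Borealis} − 31)(132 − 2p_{Borealis} + p_{Alta}).
∂π/∂p_{Borealis} = 194 − 4p_{Borealis} + p_{Alta} = 0 ⇒ p_{Borealis} = 48.5 + 0.25p_{Alta}.
Similarly p_{Alta} = 47.5 + 0.25p_{Borealis}.
Substituting the second reaction function into the first: p_{Borealis} = 48.5 + 0.25(47.5 + 0.25p_{Borealis}), which gives 0.9375p_{Borealis} = 60.375 ⇒ p_{Borealis} = 64.4.
Then p_{Alta} = 47.5 + 0.25·64.4 = 63.6.

64.4, 63.6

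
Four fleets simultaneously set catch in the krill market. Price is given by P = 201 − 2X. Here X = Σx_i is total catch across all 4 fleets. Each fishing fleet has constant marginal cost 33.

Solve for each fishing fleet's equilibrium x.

16.8

A representative fishing fleet's profit is π_i = x_i(201 − 2X) − 33x_i, with X = x_i + Σ_{j≠i} x_j.
First-order condition: 168 − 4x_i − 2Σ_{j≠i} x_j = 0.
In a symmetric equilibrium every fishing fleet chooses the same x, so Σ_{j≠i} x_j = 3x. The condition becomes 168 − 10x = 0, giving x = 168/10 = 16.8.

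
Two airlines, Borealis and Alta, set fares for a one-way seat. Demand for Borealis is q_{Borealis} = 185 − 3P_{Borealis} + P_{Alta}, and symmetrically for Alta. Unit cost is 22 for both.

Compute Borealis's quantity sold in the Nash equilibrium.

84.6

Borealis's profit: π = (P_{Borealis} − 22)(185 − 3P_{Borealis} + P_{Alta}).
∂π/∂P_{Borealis} = 251 − 6P_{Borealis} + P_{Alta} = 0 ⇒ P_{Borealis} = 251/6 + (1/6)P_{Alta}.
The game is symmetric, so in equilibrium P_{Alta} = P_{Borealis}: the reaction function gives (5/6)P_{Borealis} = 251/6, hence P_{Borealis} = 50.2.
q_{Borealis} = 185 − 3·50.2 + 50.2 = 84.6.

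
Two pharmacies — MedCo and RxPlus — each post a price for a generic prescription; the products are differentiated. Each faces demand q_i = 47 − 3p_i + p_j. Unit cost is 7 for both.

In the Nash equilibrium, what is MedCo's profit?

130.68

MedCo's profit: π = (p_{MedCo} − 7)(47 − 3p_{MedCo} + p_{RxPlus}).
∂π/∂p_{MedCo} = 68 − 6p_{MedCo} + p_{RxPlus} = 0 ⇒ p_{MedCo} = 34/3 + (1/6)p_{RxPlus}.
The game is symmetric, so in equilibrium p_{RxPlus} = p_{MedCo}: the reaction function gives (5/6)p_{MedCo} = 34/3, hence p_{MedCo} = 13.6.
q_{MedCo} = 47 − 3·13.6 + 13.6 = 19.8.
Profit = (13.6 − 7)·19.8 = 130.68.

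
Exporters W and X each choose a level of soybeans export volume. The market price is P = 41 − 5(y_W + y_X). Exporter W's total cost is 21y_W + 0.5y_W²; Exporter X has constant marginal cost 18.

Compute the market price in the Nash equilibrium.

Exporter W's profit: π = y_W(41 − 5(y_W + y_X)) − 21y_W − 0.5y_W².
∂π/∂y_W = 20 − 11y_W − 5y_X = 0, so y_W = 20/11 − (5/11)y_X.
For X: ∂π/∂y_X = 23 − 10y_X − 5y_W = 0 ⇒ y_X = 2.3 − 0.5y_W.
Plugging y_X into W's best response: y_W = 20/11 − (5/11)(2.3 − 0.5y_W) ⇒ (17/22)y_W = 17/22, so y_W = 1.
Then y_X = 2.3 − 0.5·1 = 1.8.
Equilibrium price: P = 41 − 5·2.8 = 27.

27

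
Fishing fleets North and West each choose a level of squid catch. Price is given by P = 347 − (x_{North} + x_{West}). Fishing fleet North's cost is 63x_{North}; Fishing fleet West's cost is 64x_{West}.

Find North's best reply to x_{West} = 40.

122

Fishing fleet North's profit: π = x_{North}(347 − (x_{North} + x_{West})) − 63x_{North}.
∂π/∂x_{North} = 284 − 2x_{North} − x_{West} = 0, so x_{North} = 142 − 0.5x_{West}.
At x_{West} = 40: x_{North} = 142 − 0.5·40 = 122.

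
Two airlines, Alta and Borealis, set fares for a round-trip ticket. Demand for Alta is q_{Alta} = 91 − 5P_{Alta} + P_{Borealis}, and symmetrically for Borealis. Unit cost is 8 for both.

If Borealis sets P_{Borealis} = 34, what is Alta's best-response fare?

16.5

Alta's profit: π = (P_{Alta} − 8)(91 − 5P_{Alta} + P_{Borealis}).
∂π/∂P_{Alta} = 131 − 10P_{Alta} + P_{Borealis} = 0 ⇒ P_{Alta} = 13.1 + 0.1P_{Borealis}.
At P_{Borealis} = 34: P_{Alta} = 13.1 + 0.1·34 = 16.5.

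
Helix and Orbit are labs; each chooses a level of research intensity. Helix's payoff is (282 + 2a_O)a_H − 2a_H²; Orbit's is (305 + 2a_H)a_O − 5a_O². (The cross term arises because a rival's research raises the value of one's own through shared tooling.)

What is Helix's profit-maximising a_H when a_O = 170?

Expanding Helix's payoff: 282a_H + 2a_Oa_H − 2a_H².
∂π/∂a_H = 282 + 2a_O − 4a_H = 0, so a_H = 70.5 + 0.5a_O.
At a_O = 170: a_H = 70.5 + 0.5·170 = 155.5.

155.5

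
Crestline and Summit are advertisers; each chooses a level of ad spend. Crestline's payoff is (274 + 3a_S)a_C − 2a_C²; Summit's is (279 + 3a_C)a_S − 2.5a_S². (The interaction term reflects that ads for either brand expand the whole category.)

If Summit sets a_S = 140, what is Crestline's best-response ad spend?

173.5

Expanding Crestline's payoff: 274a_C + 3a_Sa_C − 2a_C².
∂π/∂a_C = 274 + 3a_S − 4a_C = 0, so a_C = 68.5 + 0.75a_S.
At a_S = 140: a_C = 68.5 + 0.75·140 = 173.5.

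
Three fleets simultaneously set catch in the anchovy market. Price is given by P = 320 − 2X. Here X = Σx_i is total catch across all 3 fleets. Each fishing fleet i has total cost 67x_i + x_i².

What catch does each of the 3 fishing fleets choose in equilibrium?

25.3

A representative fishing fleet's profit is π_i = x_i(320 − 2X) − 67x_i − x_i², with X = x_i + Σ_{j≠i} x_j.
First-order condition: 253 − 6x_i − 2Σ_{j≠i} x_j = 0.
In a symmetric equilibrium every fishing fleet chooses the same x, so Σ_{j≠i} x_j = 2x. The condition becomes 253 − 10x = 0, giving x = 253/10 = 25.3.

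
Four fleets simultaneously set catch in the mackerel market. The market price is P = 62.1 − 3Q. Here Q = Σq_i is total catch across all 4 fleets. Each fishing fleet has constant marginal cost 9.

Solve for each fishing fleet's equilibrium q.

A representative fishing fleet's profit is π_i = q_i(62.1 − 3Q) − 9q_i, with Q = q_i + Σ_{j≠i} q_j.
First-order condition: 53.1 − 6q_i − 3Σ_{j≠i} q_j = 0.
With identical fishing fleets, set every q_j = q: then 53.1 − 6q − 9q = 0, i.e. q = 53.1/15 = 3.54.

3.54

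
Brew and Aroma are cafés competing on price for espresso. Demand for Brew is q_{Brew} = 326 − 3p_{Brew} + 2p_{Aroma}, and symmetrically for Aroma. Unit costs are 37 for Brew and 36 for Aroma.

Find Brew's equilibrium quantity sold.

216.1875

Brew's profit: π = (p_{Brew} − 37)(326 − 3p_{Brew} + 2p_{Aroma}).
∂π/∂p_{Brew} = 437 − 6p_{Brew} + 2p_{Aroma} = 0 ⇒ p_{Brew} = 437/6 + (1/3)p_{Aroma}.
Similarly p_{Aroma} = 217/3 + (1/3)p_{Brew}.
Solving the two reaction functions simultaneously: (1 − (1/3)(1/3))p_{Brew} = 437/6 + (1/3)·(217/3), so (8/9)p_{Brew} = 1745/18 and p_{Brew} = 109.0625.
Then p_{Aroma} = 217/3 + (1/3)·109.0625 = 108.6875.
q_{Brew} = 326 − 3·109.0625 + 2·108.6875 = 216.1875.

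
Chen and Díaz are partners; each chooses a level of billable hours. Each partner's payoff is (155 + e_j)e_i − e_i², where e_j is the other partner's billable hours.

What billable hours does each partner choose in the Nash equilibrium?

155

Chen's payoff is (155 + e_D)e_C − e_C².
∂π/∂e_C = 155 + e_D − 2e_C = 0, so e_C = 77.5 + 0.5e_D.
Setting e_C = e_D in the reaction function: e_C = 77.5 + 0.5e_C, so e_C = 77.5 / 0.5 = 155.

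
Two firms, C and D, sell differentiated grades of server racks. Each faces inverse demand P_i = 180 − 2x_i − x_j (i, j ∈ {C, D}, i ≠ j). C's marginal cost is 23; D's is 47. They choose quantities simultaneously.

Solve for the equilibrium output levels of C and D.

33, 25

Firm C's profit: π = x_C(180 − 2x_C − x_D) − 23x_C.
∂π/∂x_C = 157 − 4x_C − x_D = 0 ⇒ x_C = 39.25 − 0.25x_D.
Similarly x_D = 33.25 − 0.25x_C.
Substituting the second reaction function into the first: x_C = 39.25 − 0.25(33.25 − 0.25x_C), which gives 0.9375x_C = 30.9375 ⇒ x_C = 33.
Then x_D = 33.25 − 0.25·33 = 25.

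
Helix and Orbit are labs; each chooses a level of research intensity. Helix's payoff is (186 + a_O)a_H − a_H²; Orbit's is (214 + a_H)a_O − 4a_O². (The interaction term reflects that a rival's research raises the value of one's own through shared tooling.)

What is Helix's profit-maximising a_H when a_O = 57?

121.5

Expanding Helix's payoff: 186a_H + a_Oa_H − a_H².
∂π/∂a_H = 186 + a_O − 2a_H = 0, so a_H = 93 + 0.5a_O.
At a_O = 57: a_H = 93 + 0.5·57 = 121.5.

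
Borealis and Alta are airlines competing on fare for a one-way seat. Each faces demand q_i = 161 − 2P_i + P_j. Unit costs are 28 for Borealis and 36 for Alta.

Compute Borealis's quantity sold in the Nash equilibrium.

Borealis's profit: π = (P_{Borealis} − 28)(161 − 2P_{Borealis} + P_{Alta}).
∂π/∂P_{Borealis} = 217 − 4P_{Borealis} + P_{Alta} = 0 ⇒ P_{Borealis} = 54.25 + 0.25P_{Alta}.
Similarly P_{Alta} = 58.25 + 0.25P_{Borealis}.
Substituting the second reaction function into the first: P_{Borealis} = 54.25 + 0.25(58.25 + 0.25P_{Borealis}), which gives 0.9375P_{Borealis} = 68.8125 ⇒ P_{Borealis} = 73.4.
Then P_{Alta} = 58.25 + 0.25·73.4 = 76.6.
q_{Borealis} = 161 − 2·73.4 + 76.6 = 90.8.

90.8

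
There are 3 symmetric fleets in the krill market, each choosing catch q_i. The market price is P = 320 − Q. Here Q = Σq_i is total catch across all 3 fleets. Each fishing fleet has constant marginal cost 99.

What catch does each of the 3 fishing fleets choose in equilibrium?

A representative fishing fleet's profit is π_i = q_i(320 − Q) − 99q_i, with Q = q_i + Σ_{j≠i} q_j.
First-order condition: 221 − 2q_i − Σ_{j≠i} q_j = 0.
In a symmetric equilibrium every fishing fleet chooses the same q, so Σ_{j≠i} q_j = 2q. The condition becomes 221 − 4q = 0, giving q = 221/4 = 55.25.

55.25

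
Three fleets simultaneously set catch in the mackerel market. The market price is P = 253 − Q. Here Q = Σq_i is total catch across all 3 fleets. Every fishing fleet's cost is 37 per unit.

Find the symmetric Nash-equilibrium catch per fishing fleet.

54

A representative fishing fleet's profit is π_i = q_i(253 − Q) − 37q_i, with Q = q_i + Σ_{j≠i} q_j.
First-order condition: 216 − 2q_i − Σ_{j≠i} q_j = 0.
With identical fishing fleets, set every q_j = q: then 216 − 2q − 2q = 0, i.e. q = 216/4 = 54.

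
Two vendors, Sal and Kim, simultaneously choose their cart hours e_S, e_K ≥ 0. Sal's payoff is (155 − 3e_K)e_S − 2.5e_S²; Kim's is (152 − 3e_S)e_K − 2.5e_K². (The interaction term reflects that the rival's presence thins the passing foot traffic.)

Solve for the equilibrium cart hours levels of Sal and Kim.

19.9375, 18.4375

Expanding Sal's payoff: 155e_S − 3e_Ke_S − 2.5e_S².
∂π/∂e_S = 155 − 3e_K − 5e_S = 0, so e_S = 31 − 0.6e_K.
Likewise for Kim: e_K = 30.4 − 0.6e_S.
Plugging e_K into Sal's best response: e_S = 31 − 0.6(30.4 − 0.6e_S) ⇒ 0.64e_S = 12.76, so e_S = 19.9375.
Then e_K = 30.4 − 0.6·19.9375 = 18.4375.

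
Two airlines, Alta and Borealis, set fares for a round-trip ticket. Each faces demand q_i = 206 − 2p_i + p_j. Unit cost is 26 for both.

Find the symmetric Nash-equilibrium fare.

86

Alta's profit: π = (p_{Alta} − 26)(206 − 2p_{Alta} + p_{Borealis}).
∂π/∂p_{Alta} = 258 − 4p_{Alta} + p_{Borealis} = 0 ⇒ p_{Alta} = 64.5 + 0.25p_{Borealis}.
The game is symmetric, so in equilibrium p_{Borealis} = p_{Alta}: the reaction function gives 0.75p_{Alta} = 64.5, hence p_{Alta} = 86.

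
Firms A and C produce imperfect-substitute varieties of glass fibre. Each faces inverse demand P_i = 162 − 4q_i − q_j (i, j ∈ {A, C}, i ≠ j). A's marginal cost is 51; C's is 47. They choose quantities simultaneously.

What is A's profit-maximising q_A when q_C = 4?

13.375

Firm A's profit: π = q_A(162 − 4q_A − q_C) − 51q_A.
∂π/∂q_A = 111 − 8q_A − q_C = 0 ⇒ q_A = 13.875 − 0.125q_C.
At q_C = 4: q_A = 13.875 − 0.125·4 = 13.375.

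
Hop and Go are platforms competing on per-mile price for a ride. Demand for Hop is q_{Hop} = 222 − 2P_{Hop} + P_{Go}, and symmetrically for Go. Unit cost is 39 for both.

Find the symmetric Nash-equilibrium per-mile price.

Hop's profit: π = (P_{Hop} − 39)(222 − 2P_{Hop} + P_{Go}).
∂π/∂P_{Hop} = 300 − 4P_{Hop} + P_{Go} = 0 ⇒ P_{Hop} = 75 + 0.25P_{Go}.
By symmetry P_{Go} = P_{Hop}; substituting into the reaction function, 0.75P_{Hop} = 75 and P_{Hop} = 100.

100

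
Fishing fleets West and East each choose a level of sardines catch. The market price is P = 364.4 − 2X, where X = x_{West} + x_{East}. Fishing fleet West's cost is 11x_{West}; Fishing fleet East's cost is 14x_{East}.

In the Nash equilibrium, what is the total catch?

Fishing fleet West's profit: π = x_{West}(364.4 − 2(x_{West} + x_{East})) − 11x_{West}.
∂π/∂x_{West} = 353.4 − 4x_{West} − 2x_{East} = 0, so x_{West} = 88.35 − 0.5x_{East}.
By the same steps for East: x_{East} = 87.6 − 0.5x_{West}.
Solving the two reaction functions simultaneously: (1 − (−0.5)(−0.5))x_{West} = 88.35 − 0.5·87.6, so 0.75x_{West} = 44.55 and x_{West} = 59.4.
Then x_{East} = 87.6 − 0.5·59.4 = 57.9.
Total catch: 59.4 + 57.9 = 117.3.

117.3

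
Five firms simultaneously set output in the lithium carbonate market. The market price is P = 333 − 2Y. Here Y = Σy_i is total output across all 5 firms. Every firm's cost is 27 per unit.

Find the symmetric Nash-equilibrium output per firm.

A representative firm's profit is π_i = y_i(333 − 2Y) − 27y_i, with Y = y_i + Σ_{j≠i} y_j.
First-order condition: 306 − 4y_i − 2Σ_{j≠i} y_j = 0.
With identical firms, set every y_j = y: then 306 − 4y − 8y = 0, i.e. y = 306/12 = 25.5.

25.5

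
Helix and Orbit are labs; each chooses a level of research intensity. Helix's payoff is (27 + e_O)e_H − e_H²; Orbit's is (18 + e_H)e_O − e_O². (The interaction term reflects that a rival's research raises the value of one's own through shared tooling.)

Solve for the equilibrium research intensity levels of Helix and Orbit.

Expanding Helix's payoff: 27e_H + e_Oe_H − e_H².
∂π/∂e_H = 27 + e_O − 2e_H = 0, so e_H = 13.5 + 0.5e_O.
Likewise for Orbit: e_O = 9 + 0.5e_H.
Substituting the second reaction function into the first: e_H = 13.5 + 0.5(9 + 0.5e_H), which gives 0.75e_H = 18 ⇒ e_H = 24.
Then e_O = 9 + 0.5·24 = 21.

24, 21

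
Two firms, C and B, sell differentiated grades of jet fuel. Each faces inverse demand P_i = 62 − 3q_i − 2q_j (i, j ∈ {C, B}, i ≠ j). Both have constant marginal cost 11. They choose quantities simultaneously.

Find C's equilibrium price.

Firm C's profit: π = q_C(62 − 3q_C − 2q_B) − 11q_C.
∂π/∂q_C = 51 − 6q_C − 2q_B = 0 ⇒ q_C = 8.5 − (1/3)q_B.
Setting q_C = q_B in the reaction function: q_C = 8.5 − (1/3)q_C, so q_C = 8.5 / (4/3) = 6.375.
P_C = 62 − 3·6.375 − 2·6.375 = 30.125.

30.125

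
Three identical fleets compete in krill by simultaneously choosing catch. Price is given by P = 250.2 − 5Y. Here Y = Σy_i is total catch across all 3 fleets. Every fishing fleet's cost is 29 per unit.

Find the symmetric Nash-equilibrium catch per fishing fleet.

11.06

A representative fishing fleet's profit is π_i = y_i(250.2 − 5Y) − 29y_i, with Y = y_i + Σ_{j≠i} y_j.
First-order condition: 221.2 − 10y_i − 5Σ_{j≠i} y_j = 0.
With identical fishing fleets, set every y_j = y: then 221.2 − 10y − 10y = 0, i.e. y = 221.2/20 = 11.06.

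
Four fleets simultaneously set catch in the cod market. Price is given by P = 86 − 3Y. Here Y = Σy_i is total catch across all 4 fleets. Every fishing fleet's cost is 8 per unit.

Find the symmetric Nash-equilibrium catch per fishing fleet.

A representative fishing fleet's profit is π_i = y_i(86 − 3Y) − 8y_i, with Y = y_i + Σ_{j≠i} y_j.
First-order condition: 78 − 6y_i − 3Σ_{j≠i} y_j = 0.
Imposing symmetry (y_j = y for all j) turns Σ_{j≠i} y_j into 3y, so 78 = 15y and y = 5.2.

5.2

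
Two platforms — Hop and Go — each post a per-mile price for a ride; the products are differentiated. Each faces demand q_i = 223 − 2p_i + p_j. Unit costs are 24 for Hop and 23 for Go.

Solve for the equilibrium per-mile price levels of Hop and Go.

90.2, 89.8

Hop's profit: π = (p_{Hop} − 24)(223 − 2p_{Hop} + p_{Go}).
∂π/∂p_{Hop} = 271 − 4p_{Hop} + p_{Go} = 0 ⇒ p_{Hop} = 67.75 + 0.25p_{Go}.
Similarly p_{Go} = 67.25 + 0.25p_{Hop}.
Solving the two reaction functions simultaneously: (1 − (0.25)(0.25))p_{Hop} = 67.75 + 0.25·67.25, so 0.9375p_{Hop} = 84.5625 and p_{Hop} = 90.2.
Then p_{Go} = 67.25 + 0.25·90.2 = 89.8.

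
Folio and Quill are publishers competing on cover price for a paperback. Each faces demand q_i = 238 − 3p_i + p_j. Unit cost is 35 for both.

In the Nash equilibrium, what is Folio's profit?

3386.88

Folio's profit: π = (p_{Folio} − 35)(238 − 3p_{Folio} + p_{Quill}).
∂π/∂p_{Folio} = 343 − 6p_{Folio} + p_{Quill} = 0 ⇒ p_{Folio} = 343/6 + (1/6)p_{Quill}.
Setting p_{Folio} = p_{Quill} in the reaction function: p_{Folio} = 343/6 + (1/6)p_{Folio}, so p_{Folio} = (343/6) / (5/6) = 68.6.
q_{Folio} = 238 − 3·68.6 + 68.6 = 100.8.
Profit = (68.6 − 35)·100.8 = 3386.88.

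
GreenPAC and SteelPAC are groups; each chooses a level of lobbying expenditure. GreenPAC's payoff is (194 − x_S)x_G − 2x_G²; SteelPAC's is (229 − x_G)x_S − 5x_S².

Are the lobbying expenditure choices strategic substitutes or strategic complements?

Expanding GreenPAC's payoff: 194x_G − x_Sx_G − 2x_G².
∂π/∂x_G = 194 − x_S − 4x_G = 0, so x_G = 48.5 − 0.25x_S.
The best-response slope dx_G/dx_S = −0.25 < 0: the reaction function is downward-sloping, so the choices are strategic substitutes.

strategic substitutes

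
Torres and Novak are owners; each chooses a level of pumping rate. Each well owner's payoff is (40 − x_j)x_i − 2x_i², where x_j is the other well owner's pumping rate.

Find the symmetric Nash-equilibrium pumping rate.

Torres's payoff is (40 − x_N)x_T − 2x_T².
∂π/∂x_T = 40 − x_N − 4x_T = 0, so x_T = 10 − 0.25x_N.
The game is symmetric, so in equilibrium x_N = x_T: the reaction function gives 1.25x_T = 10, hence x_T = 8.

8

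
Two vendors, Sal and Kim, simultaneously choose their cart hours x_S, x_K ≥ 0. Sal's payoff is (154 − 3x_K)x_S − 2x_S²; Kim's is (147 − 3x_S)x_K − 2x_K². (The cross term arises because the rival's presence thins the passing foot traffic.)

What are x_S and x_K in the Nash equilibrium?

25, 18

Expanding Sal's payoff: 154x_S − 3x_Kx_S − 2x_S².
∂π/∂x_S = 154 − 3x_K − 4x_S = 0, so x_S = 38.5 − 0.75x_K.
Likewise for Kim: x_K = 36.75 − 0.75x_S.
Plugging x_K into Sal's best response: x_S = 38.5 − 0.75(36.75 − 0.75x_S) ⇒ 0.4375x_S = 10.9375, so x_S = 25.
Then x_K = 36.75 − 0.75·25 = 18.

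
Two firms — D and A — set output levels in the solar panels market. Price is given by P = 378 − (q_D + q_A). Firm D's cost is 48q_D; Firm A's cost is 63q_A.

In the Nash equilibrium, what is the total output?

Firm D's profit: π = q_D(378 − (q_D + q_A)) − 48q_D.
∂π/∂q_D = 330 − 2q_D − q_A = 0, so q_D = 165 − 0.5q_A.
By the same steps for A: q_A = 157.5 − 0.5q_D.
Solving the two reaction functions simultaneously: (1 − (−0.5)(−0.5))q_D = 165 − 0.5·157.5, so 0.75q_D = 86.25 and q_D = 115.
Then q_A = 157.5 − 0.5·115 = 100.
Total output: 115 + 100 = 215.

215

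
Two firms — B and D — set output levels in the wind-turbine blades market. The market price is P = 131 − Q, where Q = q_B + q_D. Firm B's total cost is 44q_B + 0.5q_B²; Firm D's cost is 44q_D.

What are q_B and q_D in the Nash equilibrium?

17.4, 34.8

Firm B's profit: π = q_B(131 − (q_B + q_D)) − 44q_B − 0.5q_B².
∂π/∂q_B = 87 − 3q_B − q_D = 0, so q_B = 29 − (1/3)q_D.
For D: ∂π/∂q_D = 87 − 2q_D − q_B = 0 ⇒ q_D = 43.5 − 0.5q_B.
Solving the two reaction functions simultaneously: (1 − (−1/3)(−0.5))q_B = 29 − (1/3)·43.5, so (5/6)q_B = 14.5 and q_B = 17.4.
Then q_D = 43.5 − 0.5·17.4 = 34.8.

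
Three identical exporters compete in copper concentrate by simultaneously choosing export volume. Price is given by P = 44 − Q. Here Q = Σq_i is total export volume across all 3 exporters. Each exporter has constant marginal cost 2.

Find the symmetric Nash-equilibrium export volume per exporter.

10.5

A representative exporter's profit is π_i = q_i(44 − Q) − 2q_i, with Q = q_i + Σ_{j≠i} q_j.
First-order condition: 42 − 2q_i − Σ_{j≠i} q_j = 0.
In a symmetric equilibrium every exporter chooses the same q, so Σ_{j≠i} q_j = 2q. The condition becomes 42 − 4q = 0, giving q = 42/4 = 10.5.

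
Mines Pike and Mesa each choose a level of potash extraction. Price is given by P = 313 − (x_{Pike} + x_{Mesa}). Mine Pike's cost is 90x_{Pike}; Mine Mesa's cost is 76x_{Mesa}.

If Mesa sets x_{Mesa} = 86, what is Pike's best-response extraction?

Mine Pike's profit: π = x_{Pike}(313 − (x_{Pike} + x_{Mesa})) − 90x_{Pike}.
∂π/∂x_{Pike} = 223 − 2x_{Pike} − x_{Mesa} = 0, so x_{Pike} = 111.5 − 0.5x_{Mesa}.
At x_{Mesa} = 86: x_{Pike} = 111.5 − 0.5·86 = 68.5.

68.5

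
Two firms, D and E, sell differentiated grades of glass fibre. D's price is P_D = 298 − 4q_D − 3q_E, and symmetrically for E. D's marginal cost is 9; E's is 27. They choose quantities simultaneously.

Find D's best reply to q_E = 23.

Firm D's profit: π = q_D(298 − 4q_D − 3q_E) − 9q_D.
∂π/∂q_D = 289 − 8q_D − 3q_E = 0 ⇒ q_D = 36.125 − 0.375q_E.
At q_E = 23: q_D = 36.125 − 0.375·23 = 27.5.

27.5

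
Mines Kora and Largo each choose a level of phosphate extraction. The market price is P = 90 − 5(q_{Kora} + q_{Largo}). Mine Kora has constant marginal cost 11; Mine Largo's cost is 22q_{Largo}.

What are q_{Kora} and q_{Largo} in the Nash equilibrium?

6, 3.8

Mine Kora's profit: π = q_{Kora}(90 − 5(q_{Kora} + q_{Largo})) − 11q_{Kora}.
∂π/∂q_{Kora} = 79 − 10q_{Kora} − 5q_{Largo} = 0, so q_{Kora} = 7.9 − 0.5q_{Largo}.
By the same steps for Largo: q_{Largo} = 6.8 − 0.5q_{Kora}.
Plugging q_{Largo} into Kora's best response: q_{Kora} = 7.9 − 0.5(6.8 − 0.5q_{Kora}) ⇒ 0.75q_{Kora} = 4.5, so q_{Kora} = 6.
Then q_{Largo} = 6.8 − 0.5·6 = 3.8.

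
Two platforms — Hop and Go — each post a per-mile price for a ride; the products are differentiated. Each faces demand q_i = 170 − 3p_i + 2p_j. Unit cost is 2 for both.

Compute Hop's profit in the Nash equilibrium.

Hop's profit: π = (p_{Hop} − 2)(170 − 3p_{Hop} + 2p_{Go}).
∂π/∂p_{Hop} = 176 − 6p_{Hop} + 2p_{Go} = 0 ⇒ p_{Hop} = 88/3 + (1/3)p_{Go}.
The game is symmetric, so in equilibrium p_{Go} = p_{Hop}: the reaction function gives (2/3)p_{Hop} = 88/3, hence p_{Hop} = 44.
q_{Hop} = 170 − 3·44 + 2·44 = 126.
Profit = (44 − 2)·126 = 5292.

5292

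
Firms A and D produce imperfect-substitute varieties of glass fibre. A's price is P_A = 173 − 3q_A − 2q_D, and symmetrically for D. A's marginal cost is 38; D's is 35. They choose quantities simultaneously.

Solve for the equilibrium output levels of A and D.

Firm A's profit: π = q_A(173 − 3q_A − 2q_D) − 38q_A.
∂π/∂q_A = 135 − 6q_A − 2q_D = 0 ⇒ q_A = 22.5 − (1/3)q_D.
Similarly q_D = 23 − (1/3)q_A.
Solving the two reaction functions simultaneously: (1 − (−1/3)(−1/3))q_A = 22.5 − (1/3)·23, so (8/9)q_A = 89/6 and q_A = 16.6875.
Then q_D = 23 − (1/3)·16.6875 = 17.4375.

16.6875, 17.4375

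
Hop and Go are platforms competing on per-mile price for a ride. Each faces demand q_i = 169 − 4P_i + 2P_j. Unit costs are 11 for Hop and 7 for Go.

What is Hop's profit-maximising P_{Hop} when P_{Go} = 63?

Hop's profit: π = (P_{Hop} − 11)(169 − 4P_{Hop} + 2P_{Go}).
∂π/∂P_{Hop} = 213 − 8P_{Hop} + 2P_{Go} = 0 ⇒ P_{Hop} = 26.625 + 0.25P_{Go}.
At P_{Go} = 63: P_{Hop} = 26.625 + 0.25·63 = 42.375.

42.375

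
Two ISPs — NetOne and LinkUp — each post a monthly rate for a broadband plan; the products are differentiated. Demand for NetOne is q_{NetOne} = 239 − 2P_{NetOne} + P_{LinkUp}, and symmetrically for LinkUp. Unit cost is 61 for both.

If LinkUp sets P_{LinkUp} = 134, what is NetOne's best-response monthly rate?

123.75

NetOne's profit: π = (P_{NetOne} − 61)(239 − 2P_{NetOne} + P_{LinkUp}).
∂π/∂P_{NetOne} = 361 − 4P_{NetOne} + P_{LinkUp} = 0 ⇒ P_{NetOne} = 90.25 + 0.25P_{LinkUp}.
At P_{LinkUp} = 134: P_{NetOne} = 90.25 + 0.25·134 = 123.75.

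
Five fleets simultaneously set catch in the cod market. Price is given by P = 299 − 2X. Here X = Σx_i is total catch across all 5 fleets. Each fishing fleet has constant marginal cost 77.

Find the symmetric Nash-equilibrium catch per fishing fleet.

18.5

A representative fishing fleet's profit is π_i = x_i(299 − 2X) − 77x_i, with X = x_i + Σ_{j≠i} x_j.
First-order condition: 222 − 4x_i − 2Σ_{j≠i} x_j = 0.
Imposing symmetry (x_j = x for all j) turns Σ_{j≠i} x_j into 4x, so 222 = 12x and x = 18.5.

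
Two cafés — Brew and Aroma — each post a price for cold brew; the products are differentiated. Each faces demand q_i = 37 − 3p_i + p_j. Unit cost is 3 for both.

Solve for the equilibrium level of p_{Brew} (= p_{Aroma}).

Brew's profit: π = (p_{Brew} − 3)(37 − 3p_{Brew} + p_{Aroma}).
∂π/∂p_{Brew} = 46 − 6p_{Brew} + p_{Aroma} = 0 ⇒ p_{Brew} = 23/3 + (1/6)p_{Aroma}.
Setting p_{Brew} = p_{Aroma} in the reaction function: p_{Brew} = 23/3 + (1/6)p_{Brew}, so p_{Brew} = (23/3) / (5/6) = 9.2.

9.2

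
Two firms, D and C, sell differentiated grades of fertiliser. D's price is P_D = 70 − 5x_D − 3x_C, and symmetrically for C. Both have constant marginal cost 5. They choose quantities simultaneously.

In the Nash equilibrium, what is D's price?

Firm D's profit: π = x_D(70 − 5x_D − 3x_C) − 5x_D.
∂π/∂x_D = 65 − 10x_D − 3x_C = 0 ⇒ x_D = 6.5 − 0.3x_C.
The game is symmetric, so in equilibrium x_C = x_D: the reaction function gives 1.3x_D = 6.5, hence x_D = 5.
P_D = 70 − 5·5 − 3·5 = 30.

30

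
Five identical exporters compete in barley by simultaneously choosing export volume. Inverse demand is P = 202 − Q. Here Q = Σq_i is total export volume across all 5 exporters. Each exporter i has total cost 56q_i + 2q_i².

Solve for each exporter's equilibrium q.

14.6

A representative exporter's profit is π_i = q_i(202 − Q) − 56q_i − 2q_i², with Q = q_i + Σ_{j≠i} q_j.
First-order condition: 146 − 6q_i − Σ_{j≠i} q_j = 0.
In a symmetric equilibrium every exporter chooses the same q, so Σ_{j≠i} q_j = 4q. The condition becomes 146 − 10q = 0, giving q = 146/10 = 14.6.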